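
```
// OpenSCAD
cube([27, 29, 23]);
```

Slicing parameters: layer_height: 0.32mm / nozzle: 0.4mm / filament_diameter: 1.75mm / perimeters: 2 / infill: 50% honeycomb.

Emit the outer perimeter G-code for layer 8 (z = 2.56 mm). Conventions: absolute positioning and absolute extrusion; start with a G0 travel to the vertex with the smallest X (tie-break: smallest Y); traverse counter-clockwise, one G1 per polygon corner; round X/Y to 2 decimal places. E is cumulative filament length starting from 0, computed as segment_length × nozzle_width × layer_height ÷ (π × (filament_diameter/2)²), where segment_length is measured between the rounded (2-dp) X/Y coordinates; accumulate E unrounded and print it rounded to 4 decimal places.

At z = 2.56 mm: the cube is present — its section is the full 27×29 rectangle. The outline is a single polygon with 4 vertices. Extrusion per mm of travel: 0.4 × 0.32 / (π × 0.875²) = 0.053216. Accumulating E over each segment gives final E = 5.9602.

G0 X0.00 Y0.00 Z2.56
G1 X27.00 Y0.00 E1.4368
G1 X27.00 Y29.00 E2.9801
G1 X0.00 Y29.00 E4.4169
G1 X0.00 Y0.00 E5.9602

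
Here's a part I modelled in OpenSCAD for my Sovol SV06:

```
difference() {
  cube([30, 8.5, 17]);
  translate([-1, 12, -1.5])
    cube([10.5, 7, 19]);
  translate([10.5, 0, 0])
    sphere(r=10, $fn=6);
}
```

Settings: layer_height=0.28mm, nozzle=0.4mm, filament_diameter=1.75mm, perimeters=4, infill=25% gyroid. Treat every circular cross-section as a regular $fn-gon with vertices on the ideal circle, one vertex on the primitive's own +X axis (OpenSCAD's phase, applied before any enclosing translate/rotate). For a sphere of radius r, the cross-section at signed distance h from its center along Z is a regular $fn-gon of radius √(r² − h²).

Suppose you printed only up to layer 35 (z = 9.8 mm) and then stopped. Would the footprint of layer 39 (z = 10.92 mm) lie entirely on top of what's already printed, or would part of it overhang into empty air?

Compare the two slices. At z = 9.8: the cube (footprint 30×8.5) is included at this height (area 255.00 mm²); the cube at (-1, 12) is present — its section is the full 10.5×7 rectangle (area 73.50 mm²); the r=10 sphere at (10.5, 0) contributes a regular 6-gon of circumradius √(10²−9.8²) = 1.990 (area = (6/2)·1.990²·sin(360°/6) = 10.29 mm²); Subtracting the remaining from the first: starting from the 30×8.5 cube (255.00 mm²), the 10.5×7 cube at (-1, 12) misses the remaining region (no effect); the r=10 sphere at (10.5, 0) partially overlaps it — only the 5.14 mm² overlap (of its 10.29 mm²) is removed, clipping the outline — area = 249.86 mm². At z = 10.92: the cube is present — its section is the full 30×8.5 rectangle (area 255.00 mm²); the cube at (-1, 12) is present — its section is the full 10.5×7 rectangle (area 73.50 mm²); the sphere at (10.5, 0) does not reach this height (|z−center|=10.920 > r=10); Subtracting the remaining from the first: starting from the 30×8.5 cube (255.00 mm²), the 10.5×7 cube at (-1, 12) misses the remaining region (no effect) — area = 255.00 mm². Checking containment: at z = 10.92 the cross-section extends beyond the z = 9.8 cross-section by about 5.14 mm².

part overhangs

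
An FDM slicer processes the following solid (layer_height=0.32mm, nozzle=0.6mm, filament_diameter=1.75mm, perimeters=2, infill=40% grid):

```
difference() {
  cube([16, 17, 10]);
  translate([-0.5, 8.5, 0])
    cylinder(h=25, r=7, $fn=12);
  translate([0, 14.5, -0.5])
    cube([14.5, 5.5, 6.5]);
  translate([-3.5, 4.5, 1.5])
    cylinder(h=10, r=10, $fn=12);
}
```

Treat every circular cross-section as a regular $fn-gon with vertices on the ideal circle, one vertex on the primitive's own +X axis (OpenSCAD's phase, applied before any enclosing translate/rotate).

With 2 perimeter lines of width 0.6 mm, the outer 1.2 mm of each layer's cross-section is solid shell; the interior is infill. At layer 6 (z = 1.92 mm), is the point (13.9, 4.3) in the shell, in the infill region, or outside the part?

At z = 1.92 mm: the cube (footprint 16×17) is included at this height; the r=7 cylinder at (-0.5, 8.5) contributes a regular 12-gon of circumradius 7; the cube at (0, 14.5) (footprint 14.5×5.5) is included at this height; the r=10 cylinder at (-3.5, 4.5) contributes a regular 12-gon of circumradius 10; After the difference (first − rest): starting from the 16×17 cube, the r=7 cylinder at (-0.5, 8.5) partially overlaps it — only the 66.57 mm² overlap (of its 147.00 mm²) is removed, clipping the outline; the 14.5×5.5 cube at (0, 14.5) partially overlaps it — only the 34.86 mm² overlap (of its 79.75 mm²) is removed, clipping the outline; the r=10 cylinder at (-3.5, 4.5) partially overlaps it — only the 18.18 mm² overlap (of its 300.00 mm²) is removed, clipping the outline — 1 connected region. Overall, the cross-section is a single solid region. The nearest boundary edge runs (16.00, 17.00)→(16.00, 0.00); distance from the point to it = 2.10 mm. The point is inside the cross-section and 2.10 mm from the nearest boundary — more than the 1.2 mm shell width (2 × 0.6), so it's in the infill interior.

infill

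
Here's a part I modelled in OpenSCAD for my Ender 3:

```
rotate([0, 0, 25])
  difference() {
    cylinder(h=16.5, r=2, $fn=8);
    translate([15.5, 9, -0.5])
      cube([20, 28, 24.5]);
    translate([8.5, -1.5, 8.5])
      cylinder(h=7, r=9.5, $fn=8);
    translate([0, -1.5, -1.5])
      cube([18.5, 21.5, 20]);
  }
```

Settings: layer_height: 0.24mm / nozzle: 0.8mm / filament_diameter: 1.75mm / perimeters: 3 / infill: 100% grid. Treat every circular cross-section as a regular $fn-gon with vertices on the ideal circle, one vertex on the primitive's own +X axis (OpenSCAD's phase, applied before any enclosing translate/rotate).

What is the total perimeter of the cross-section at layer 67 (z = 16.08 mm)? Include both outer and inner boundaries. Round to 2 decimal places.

12.14 mm

At z = 16.08 mm: the r=2 cylinder gives a regular 8-gon of circumradius 2 (constant along its height) (perimeter = 2·8·2.000·sin(180°/8) = 12.25 mm); the cube at (15.5, 9) (footprint 20×28) is included at this height (perimeter 96.00 mm); the cylinder at (8.5, -1.5) is absent (z outside [8.5, 15.5]); the 18.5×21.5 cube at (0, -1.5) contributes its full rectangle (perimeter 80.00 mm); Subtracting the remaining from the first: starting from the r=2 cylinder, the 20×28 cube at (15.5, 9) misses the remaining region (no effect); the 18.5×21.5 cube at (0, -1.5) partially overlaps it — only the 5.36 mm² overlap (of its 397.75 mm²) is removed, clipping the outline — boundary = 12.14 mm; (whole slice rotated 25° about Z — lengths, areas and connectivity unchanged). Overall, the cross-section is a single solid region. Total boundary length (outer) = 12.14 mm.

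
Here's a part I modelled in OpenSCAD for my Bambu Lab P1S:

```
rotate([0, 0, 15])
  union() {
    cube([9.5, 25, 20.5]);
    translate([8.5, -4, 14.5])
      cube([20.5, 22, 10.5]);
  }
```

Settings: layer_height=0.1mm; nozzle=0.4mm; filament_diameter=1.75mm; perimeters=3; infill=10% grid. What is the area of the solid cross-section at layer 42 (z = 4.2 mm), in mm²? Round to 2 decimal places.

At z = 4.2 mm: the cube is present — its section is the full 9.5×25 rectangle (area 237.50 mm²); the cube at (8.5, -4) is absent (z outside [14.5, 25]); Taking the union: only the 9.5×25 cube is present, so the union is just that shape — area = 237.50 mm²; (whole slice rotated 15° about Z — lengths, areas and connectivity unchanged). Overall, the cross-section is a single solid region. Net area = 237.50 mm².

237.50 mm²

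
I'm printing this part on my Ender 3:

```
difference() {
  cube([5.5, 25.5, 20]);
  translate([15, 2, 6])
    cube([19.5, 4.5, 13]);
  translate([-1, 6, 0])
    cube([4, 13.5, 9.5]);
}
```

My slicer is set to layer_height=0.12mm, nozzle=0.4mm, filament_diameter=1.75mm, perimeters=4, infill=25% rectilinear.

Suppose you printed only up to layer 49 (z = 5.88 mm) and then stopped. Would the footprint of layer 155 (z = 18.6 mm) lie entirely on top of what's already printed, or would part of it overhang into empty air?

part overhangs

Compare the two slices. At z = 5.88: the 5.5×25.5 cube contributes its full rectangle (area 140.25 mm²); the cube at (15, 2) does not reach this height (z outside [6, 19]); the cube at (-1, 6) (footprint 4×13.5) is included at this height (area 54.00 mm²); Taking the first minus the rest: starting from the 5.5×25.5 cube (140.25 mm²), the 4×13.5 cube at (-1, 6) partially overlaps it — only the 40.50 mm² overlap (of its 54.00 mm²) is removed, clipping the outline — area = 99.75 mm². At z = 18.6: the cube (footprint 5.5×25.5) is included at this height (area 140.25 mm²); the cube at (15, 2) is present — its section is the full 19.5×4.5 rectangle (area 87.75 mm²); the cube at (-1, 6) is absent (z outside [0, 9.5]); Taking the first minus the rest: starting from the 5.5×25.5 cube (140.25 mm²), the 19.5×4.5 cube at (15, 2) misses the remaining region (no effect) — area = 140.25 mm². Checking containment: at z = 18.6 the cross-section extends beyond the z = 5.88 cross-section by about 40.50 mm².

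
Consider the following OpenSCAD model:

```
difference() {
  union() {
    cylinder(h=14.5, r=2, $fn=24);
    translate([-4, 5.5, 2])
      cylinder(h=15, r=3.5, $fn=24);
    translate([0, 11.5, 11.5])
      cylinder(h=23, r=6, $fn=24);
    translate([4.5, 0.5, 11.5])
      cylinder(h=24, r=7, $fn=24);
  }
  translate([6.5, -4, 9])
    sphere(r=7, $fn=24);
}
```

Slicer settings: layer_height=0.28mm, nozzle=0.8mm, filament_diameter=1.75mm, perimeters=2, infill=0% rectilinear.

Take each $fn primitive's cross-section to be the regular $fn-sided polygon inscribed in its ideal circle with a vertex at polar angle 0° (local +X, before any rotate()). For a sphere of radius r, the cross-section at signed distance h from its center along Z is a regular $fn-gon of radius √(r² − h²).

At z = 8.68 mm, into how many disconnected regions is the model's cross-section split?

At z = 8.68 mm: the cylinder: section is a regular 24-gon, circumradius r=2; the r=3.5 cylinder at (-4, 5.5) contributes a regular 24-gon of circumradius 3.5; the cylinder at (0, 11.5) is not intersected at this z (z outside [11.5, 34.5]); the cylinder at (4.5, 0.5) does not reach this height (z outside [11.5, 35.5]); Combining (union): the 2 present regions are separate (no shared area or edge), so areas and boundary lengths simply add and each stays a separate island — 2 connected regions; the r=7 sphere at (6.5, -4) contributes a regular 24-gon of circumradius √(7²−0.32²) = 6.993; Subtracting the remaining from the first: starting from that combined region, the r=7 sphere at (6.5, -4) partially overlaps it — only the 3.27 mm² overlap (of its 151.87 mm²) is removed, clipping the outline — 2 connected regions. The result has 2 disconnected regions.

2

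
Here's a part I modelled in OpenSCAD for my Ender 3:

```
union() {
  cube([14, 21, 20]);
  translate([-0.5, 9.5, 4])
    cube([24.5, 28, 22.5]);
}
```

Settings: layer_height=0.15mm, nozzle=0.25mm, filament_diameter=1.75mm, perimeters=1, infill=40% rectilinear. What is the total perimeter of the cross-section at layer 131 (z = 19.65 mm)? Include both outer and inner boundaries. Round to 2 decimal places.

124.00 mm

At z = 19.65 mm: the 14×21 cube contributes its full rectangle (perimeter 70.00 mm); the cube at (-0.5, 9.5) (footprint 24.5×28) is included at this height (perimeter 105.00 mm); Combining (union): the regions partially overlap (shared area 161.00 mm²), so the edge portions inside another operand are dropped and the merged outline is re-measured after clipping — boundary = 124.00 mm. Overall, the cross-section is a single solid region. Total boundary length (outer) = 124.00 mm.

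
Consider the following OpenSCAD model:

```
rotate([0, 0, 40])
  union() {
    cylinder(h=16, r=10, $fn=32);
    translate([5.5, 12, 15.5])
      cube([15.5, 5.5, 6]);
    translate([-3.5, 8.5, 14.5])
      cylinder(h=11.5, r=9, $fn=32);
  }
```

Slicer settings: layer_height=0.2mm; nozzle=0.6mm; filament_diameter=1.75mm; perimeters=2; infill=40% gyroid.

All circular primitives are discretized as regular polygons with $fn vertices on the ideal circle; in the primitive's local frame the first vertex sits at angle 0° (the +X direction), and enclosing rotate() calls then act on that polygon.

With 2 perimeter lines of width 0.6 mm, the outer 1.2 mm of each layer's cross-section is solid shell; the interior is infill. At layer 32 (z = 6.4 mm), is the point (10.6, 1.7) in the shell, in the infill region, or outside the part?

outside

At z = 6.4 mm: the r=10 cylinder gives a regular 32-gon of circumradius 10 (constant along its height); the cube at (5.5, 12) is absent (z outside [15.5, 21.5]); the cylinder at (-3.5, 8.5) is not intersected at this z (z outside [14.5, 26]); Taking the union: only the r=10 cylinder is present, so the union is just that shape — 1 connected region; (whole slice rotated 40° about Z — lengths, areas and connectivity unchanged). Overall, the cross-section is a single solid region. Undo the 40° rotation: the query point maps to (9.213, -5.511) in the un-rotated model frame. The nearest boundary edge runs (8.31, -5.56)→(9.24, -3.83); distance from the point to it = 0.77 mm. The point is not inside any of the regions above, so it lies outside the cross-section (0.77 mm from the nearest boundary).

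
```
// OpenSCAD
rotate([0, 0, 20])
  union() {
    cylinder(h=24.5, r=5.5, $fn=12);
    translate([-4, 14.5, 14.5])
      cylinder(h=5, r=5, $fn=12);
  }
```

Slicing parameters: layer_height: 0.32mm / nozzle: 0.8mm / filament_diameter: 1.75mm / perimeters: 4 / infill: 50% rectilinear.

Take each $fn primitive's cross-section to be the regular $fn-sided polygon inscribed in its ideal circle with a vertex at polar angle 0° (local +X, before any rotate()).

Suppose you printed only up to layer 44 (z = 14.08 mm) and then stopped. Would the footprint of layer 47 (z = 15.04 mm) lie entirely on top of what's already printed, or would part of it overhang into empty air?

part overhangs

Compare the two slices. At z = 14.08: the r=5.5 cylinder contributes a regular 12-gon of circumradius 5.5 (area = (12/2)·5.500²·sin(360°/12) = 90.75 mm²); the cylinder at (-4, 14.5) does not reach this height (z outside [14.5, 19.5]); Taking the union: only the r=5.5 cylinder is present, so the union is just that shape — area = 90.75 mm²; (rotated 20° about Z; rotation is an isometry so areas/perimeters/island counts are preserved). At z = 15.04: the cylinder: section is a regular 12-gon, circumradius r=5.5 (area = (12/2)·5.500²·sin(360°/12) = 90.75 mm²); the r=5 cylinder at (-4, 14.5) gives a regular 12-gon of circumradius 5 (constant along its height) (area = (12/2)·5.000²·sin(360°/12) = 75.00 mm²); Combining (union): the 2 present regions are separate (no shared area or edge), so areas and boundary lengths simply add and each stays a separate island — area = 165.75 mm²; (whole slice rotated 20° about Z — lengths, areas and connectivity unchanged). Checking containment: at z = 15.04 the cross-section extends beyond the z = 14.08 cross-section by about 75.00 mm².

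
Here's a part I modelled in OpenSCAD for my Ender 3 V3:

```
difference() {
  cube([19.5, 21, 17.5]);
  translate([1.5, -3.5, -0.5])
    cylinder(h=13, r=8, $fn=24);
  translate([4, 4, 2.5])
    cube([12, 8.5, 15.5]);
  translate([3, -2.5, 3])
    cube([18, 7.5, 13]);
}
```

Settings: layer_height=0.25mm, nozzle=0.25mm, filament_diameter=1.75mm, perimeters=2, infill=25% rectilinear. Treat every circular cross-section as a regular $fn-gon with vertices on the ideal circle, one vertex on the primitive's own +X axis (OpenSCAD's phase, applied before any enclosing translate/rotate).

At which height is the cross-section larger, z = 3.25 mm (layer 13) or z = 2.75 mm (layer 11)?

Layer 13 (z = 3.25): the cube (footprint 19.5×21) is included at this height (area 409.50 mm²); the r=8 cylinder at (1.5, -3.5) gives a regular 24-gon of circumradius 8 (constant along its height) (area = (24/2)·8.000²·sin(360°/24) = 198.77 mm²); the cube at (4, 4) is present — its section is the full 12×8.5 rectangle (area 102.00 mm²); the cube at (3, -2.5) is present — its section is the full 18×7.5 rectangle (area 135.00 mm²); Taking the first minus the rest: starting from the 19.5×21 cube (409.50 mm²), the r=8 cylinder at (1.5, -3.5) partially overlaps it — only the 29.39 mm² overlap (of its 198.77 mm²) is removed, clipping the outline; the 12×8.5 cube at (4, 4) partially overlaps it — only the 102.00 mm² overlap (of its 102.00 mm²) is removed, clipping the outline; the 18×7.5 cube at (3, -2.5) partially overlaps it — only the 54.32 mm² overlap (of its 135.00 mm²) is removed, clipping the outline — area = 223.80 mm². So its area = 223.80 mm². Layer 11 (z = 2.75): the cube (footprint 19.5×21) is included at this height (area 409.50 mm²); the cylinder at (1.5, -3.5): section is a regular 24-gon, circumradius r=8 (area = (24/2)·8.000²·sin(360°/24) = 198.77 mm²); the cube at (4, 4) (footprint 12×8.5) is included at this height (area 102.00 mm²); the cube at (3, -2.5) does not reach this height (z outside [3, 16]); After the difference (first − rest): starting from the 19.5×21 cube (409.50 mm²), the r=8 cylinder at (1.5, -3.5) partially overlaps it — only the 29.39 mm² overlap (of its 198.77 mm²) is removed, clipping the outline; the 12×8.5 cube at (4, 4) partially overlaps it — only the 102.00 mm² overlap (of its 102.00 mm²) is removed, clipping the outline — area = 278.11 mm². So its area = 278.11 mm². Layer 11 is larger (278.11 vs 223.80 mm²).

layer 11 (z = 2.75 mm)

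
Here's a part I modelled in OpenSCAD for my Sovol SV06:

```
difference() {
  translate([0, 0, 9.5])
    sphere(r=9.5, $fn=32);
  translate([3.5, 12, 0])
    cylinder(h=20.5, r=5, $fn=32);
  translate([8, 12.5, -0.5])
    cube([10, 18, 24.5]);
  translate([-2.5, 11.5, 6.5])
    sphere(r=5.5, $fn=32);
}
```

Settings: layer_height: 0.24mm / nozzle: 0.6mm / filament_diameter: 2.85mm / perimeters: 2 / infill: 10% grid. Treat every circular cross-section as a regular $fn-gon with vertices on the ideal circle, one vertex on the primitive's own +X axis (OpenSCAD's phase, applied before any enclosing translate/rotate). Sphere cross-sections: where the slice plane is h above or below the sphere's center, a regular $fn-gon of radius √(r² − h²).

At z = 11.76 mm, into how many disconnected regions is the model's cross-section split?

At z = 11.76 mm: the sphere: section is a regular 32-gon, circumradius = √(r²−h²) = √(9.5²−2.26²) = 9.227; the r=5 cylinder at (3.5, 12) contributes a regular 32-gon of circumradius 5; the cube at (8, 12.5) is present — its section is the full 10×18 rectangle; the sphere at (-2.5, 11.5): section is a regular 32-gon, circumradius = √(r²−h²) = √(5.5²−5.26²) = 1.607; After the difference (first − rest): starting from the r=9.5 sphere, the r=5 cylinder at (3.5, 12) partially overlaps it — only the 7.21 mm² overlap (of its 78.04 mm²) is removed, clipping the outline; the 10×18 cube at (8, 12.5) misses the remaining region (no effect); the r=5.5 sphere at (-2.5, 11.5) misses the remaining region (no effect) — 1 connected region. The result has 1 disconnected region.

1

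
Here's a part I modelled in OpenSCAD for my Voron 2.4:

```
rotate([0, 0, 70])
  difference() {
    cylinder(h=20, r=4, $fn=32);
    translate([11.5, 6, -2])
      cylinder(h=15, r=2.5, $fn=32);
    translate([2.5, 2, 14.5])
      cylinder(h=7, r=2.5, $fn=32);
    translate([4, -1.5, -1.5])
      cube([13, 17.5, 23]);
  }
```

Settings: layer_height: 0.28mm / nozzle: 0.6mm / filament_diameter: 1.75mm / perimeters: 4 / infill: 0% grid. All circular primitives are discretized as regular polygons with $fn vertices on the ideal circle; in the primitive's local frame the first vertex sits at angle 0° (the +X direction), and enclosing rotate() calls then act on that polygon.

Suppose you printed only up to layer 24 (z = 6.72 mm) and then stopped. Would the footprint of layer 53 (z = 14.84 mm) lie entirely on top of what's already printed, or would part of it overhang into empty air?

entirely on top

Compare the two slices. At z = 6.72: the r=4 cylinder gives a regular 32-gon of circumradius 4 (constant along its height) (area = (32/2)·4.000²·sin(360°/32) = 49.94 mm²); the r=2.5 cylinder at (11.5, 6) gives a regular 32-gon of circumradius 2.5 (constant along its height) (area = (32/2)·2.500²·sin(360°/32) = 19.51 mm²); the cylinder at (2.5, 2) is absent (z outside [14.5, 21.5]); the cube at (4, -1.5) (footprint 13×17.5) is included at this height (area 227.50 mm²); Taking the first minus the rest: starting from the r=4 cylinder (49.94 mm²), the r=2.5 cylinder at (11.5, 6) misses the remaining region (no effect); the 13×17.5 cube at (4, -1.5) misses the remaining region (no effect) — area = 49.94 mm²; (rotated 70° about Z; rotation is an isometry so areas/perimeters/island counts are preserved). At z = 14.84: the cylinder: section is a regular 32-gon, circumradius r=4 (area = (32/2)·4.000²·sin(360°/32) = 49.94 mm²); the cylinder at (11.5, 6) is absent (z outside [-2, 13]); the r=2.5 cylinder at (2.5, 2) gives a regular 32-gon of circumradius 2.5 (constant along its height) (area = (32/2)·2.500²·sin(360°/32) = 19.51 mm²); the cube at (4, -1.5) is present — its section is the full 13×17.5 rectangle (area 227.50 mm²); Subtracting the remaining from the first: starting from the r=4 cylinder (49.94 mm²), the r=2.5 cylinder at (2.5, 2) partially overlaps it — only the 12.29 mm² overlap (of its 19.51 mm²) is removed, clipping the outline; the 13×17.5 cube at (4, -1.5) misses the remaining region (no effect) — area = 37.66 mm²; (rotated 70° about Z; rotation is an isometry so areas/perimeters/island counts are preserved). Checking containment: the cross-section at z = 14.84 is a subset of the cross-section at z = 6.72.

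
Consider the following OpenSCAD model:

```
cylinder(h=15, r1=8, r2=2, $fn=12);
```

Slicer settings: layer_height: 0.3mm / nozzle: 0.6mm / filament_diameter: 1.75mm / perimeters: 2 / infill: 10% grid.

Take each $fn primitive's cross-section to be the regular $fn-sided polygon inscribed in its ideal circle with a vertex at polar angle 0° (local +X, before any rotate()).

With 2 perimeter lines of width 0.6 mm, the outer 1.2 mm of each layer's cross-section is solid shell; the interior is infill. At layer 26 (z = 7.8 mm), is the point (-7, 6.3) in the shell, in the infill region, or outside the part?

At z = 7.8 mm: the cone contributes a regular 12-gon of circumradius 4.880 (interpolated between r1=8 and r2=2 at t=0.520). Overall, the cross-section is a single solid region. The nearest boundary edge runs (-2.44, 4.23)→(-4.23, 2.44); distance from the point to it = 4.69 mm. The point is not inside any of the regions above, so it lies outside the cross-section (4.69 mm from the nearest boundary).

outside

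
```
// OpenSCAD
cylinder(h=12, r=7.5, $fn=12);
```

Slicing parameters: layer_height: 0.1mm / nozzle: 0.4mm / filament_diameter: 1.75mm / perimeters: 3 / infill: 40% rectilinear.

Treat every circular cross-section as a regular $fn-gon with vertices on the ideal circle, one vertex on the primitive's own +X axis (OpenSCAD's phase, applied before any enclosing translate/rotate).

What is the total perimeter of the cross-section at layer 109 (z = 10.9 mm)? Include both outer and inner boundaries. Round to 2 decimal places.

At z = 10.9 mm: the r=7.5 cylinder contributes a regular 12-gon of circumradius 7.5 (perimeter = 2·12·7.500·sin(180°/12) = 46.59 mm). Overall, the cross-section is a single solid region. Total boundary length (outer) = 46.59 mm.

46.59 mm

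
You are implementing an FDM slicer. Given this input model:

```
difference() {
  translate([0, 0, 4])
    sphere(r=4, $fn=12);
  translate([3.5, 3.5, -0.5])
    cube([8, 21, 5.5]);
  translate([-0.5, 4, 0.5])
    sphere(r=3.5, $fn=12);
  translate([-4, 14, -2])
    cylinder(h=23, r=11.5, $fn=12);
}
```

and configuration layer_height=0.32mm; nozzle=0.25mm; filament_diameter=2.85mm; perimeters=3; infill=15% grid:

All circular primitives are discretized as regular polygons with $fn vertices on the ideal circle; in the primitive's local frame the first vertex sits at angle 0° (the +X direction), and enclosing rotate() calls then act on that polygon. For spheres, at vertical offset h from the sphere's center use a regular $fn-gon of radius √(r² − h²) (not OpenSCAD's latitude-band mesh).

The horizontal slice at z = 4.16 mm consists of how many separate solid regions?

At z = 4.16 mm: the sphere: section is a regular 12-gon, circumradius = √(r²−h²) = √(4²−0.16²) = 3.997; the cube at (3.5, 3.5) (footprint 8×21) is included at this height; the sphere at (-0.5, 4) is absent (|z−center|=3.660 > r=3.5); the r=11.5 cylinder at (-4, 14) contributes a regular 12-gon of circumradius 11.5; After the difference (first − rest): starting from the r=4 sphere, the 8×21 cube at (3.5, 3.5) misses the remaining region (no effect); the r=11.5 cylinder at (-4, 14) partially overlaps it — only the 1.14 mm² overlap (of its 396.75 mm²) is removed, clipping the outline — 1 connected region. The result has 1 disconnected region.

1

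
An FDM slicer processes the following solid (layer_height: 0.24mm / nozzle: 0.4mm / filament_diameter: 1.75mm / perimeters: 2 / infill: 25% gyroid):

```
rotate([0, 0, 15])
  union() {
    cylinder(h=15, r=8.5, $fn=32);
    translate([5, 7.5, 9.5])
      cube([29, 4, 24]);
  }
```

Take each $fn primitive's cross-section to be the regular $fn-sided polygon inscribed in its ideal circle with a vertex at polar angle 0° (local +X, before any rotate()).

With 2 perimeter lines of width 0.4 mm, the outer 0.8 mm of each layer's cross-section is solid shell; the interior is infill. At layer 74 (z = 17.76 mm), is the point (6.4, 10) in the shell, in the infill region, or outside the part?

shell

At z = 17.76 mm: the cylinder is not intersected at this z (z outside [0, 15]); the cube at (5, 7.5) (footprint 29×4) is included at this height; Taking the union: only the 29×4 cube at (5, 7.5) is present, so the union is just that shape — 1 connected region; (rotated 15° about Z; rotation is an isometry so areas/perimeters/island counts are preserved). Overall, the cross-section is a single solid region. Undo the 15° rotation: the query point maps to (8.770, 8.003) in the un-rotated model frame. The nearest boundary edge runs (5.00, 7.50)→(34.00, 7.50); distance from the point to it = 0.50 mm. The point is inside the cross-section, 0.50 mm from the nearest boundary — within the 0.8 mm shell band (2 × 0.4).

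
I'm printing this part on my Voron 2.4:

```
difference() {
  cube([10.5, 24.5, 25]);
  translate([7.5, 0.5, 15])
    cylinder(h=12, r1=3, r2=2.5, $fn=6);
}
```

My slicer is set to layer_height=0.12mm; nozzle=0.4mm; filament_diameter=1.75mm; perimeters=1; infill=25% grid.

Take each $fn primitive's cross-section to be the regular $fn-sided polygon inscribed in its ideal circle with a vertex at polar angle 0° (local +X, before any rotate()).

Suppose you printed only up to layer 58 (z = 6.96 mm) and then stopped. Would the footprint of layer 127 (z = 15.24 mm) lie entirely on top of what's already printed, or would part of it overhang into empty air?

entirely on top

Compare the two slices. At z = 6.96: the cube is present — its section is the full 10.5×24.5 rectangle (area 257.25 mm²); the cone at (7.5, 0.5) is absent (z outside [15, 27]); After the difference (first − rest): none of the subtracted shapes is present at this height, so the 10.5×24.5 cube is unchanged — area = 257.25 mm². At z = 15.24: the cube is present — its section is the full 10.5×24.5 rectangle (area 257.25 mm²); the cone at (7.5, 0.5): at t=0.020 of its height the radius interpolates to r₁+(r₂−r₁)t = 2.990, giving a regular 6-gon of that circumradius (area = (6/2)·2.990²·sin(360°/6) = 23.23 mm²); Subtracting the remaining from the first: starting from the 10.5×24.5 cube (257.25 mm²), the cone at (7.5, 0.5) partially overlaps it — only the 14.46 mm² overlap (of its 23.23 mm²) is removed, clipping the outline — area = 242.79 mm². Checking containment: the cross-section at z = 15.24 is a subset of the cross-section at z = 6.96.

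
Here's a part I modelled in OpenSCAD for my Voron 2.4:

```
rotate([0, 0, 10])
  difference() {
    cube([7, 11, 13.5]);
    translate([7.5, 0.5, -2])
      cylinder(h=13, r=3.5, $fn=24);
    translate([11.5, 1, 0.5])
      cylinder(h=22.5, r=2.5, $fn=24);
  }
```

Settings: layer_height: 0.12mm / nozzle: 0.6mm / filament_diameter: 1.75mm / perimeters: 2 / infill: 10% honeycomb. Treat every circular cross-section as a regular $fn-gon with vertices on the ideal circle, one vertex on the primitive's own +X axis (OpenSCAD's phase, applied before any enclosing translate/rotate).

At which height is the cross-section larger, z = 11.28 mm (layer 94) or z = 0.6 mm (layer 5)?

Layer 94 (z = 11.28): the cube (footprint 7×11) is included at this height (area 77.00 mm²); the cylinder at (7.5, 0.5) is not intersected at this z (z outside [-2, 11]); the r=2.5 cylinder at (11.5, 1) gives a regular 24-gon of circumradius 2.5 (constant along its height) (area = (24/2)·2.500²·sin(360°/24) = 19.41 mm²); After the difference (first − rest): starting from the 7×11 cube (77.00 mm²), the r=2.5 cylinder at (11.5, 1) misses the remaining region (no effect) — area = 77.00 mm²; (rotated 10° about Z; rotation is an isometry so areas/perimeters/island counts are preserved). So its area = 77.00 mm². Layer 5 (z = 0.6): the 7×11 cube contributes its full rectangle (area 77.00 mm²); the r=3.5 cylinder at (7.5, 0.5) contributes a regular 24-gon of circumradius 3.5 (area = (24/2)·3.500²·sin(360°/24) = 38.05 mm²); the r=2.5 cylinder at (11.5, 1) contributes a regular 24-gon of circumradius 2.5 (area = (24/2)·2.500²·sin(360°/24) = 19.41 mm²); After the difference (first − rest): starting from the 7×11 cube (77.00 mm²), the r=3.5 cylinder at (7.5, 0.5) partially overlaps it — only the 9.26 mm² overlap (of its 38.05 mm²) is removed, clipping the outline; the r=2.5 cylinder at (11.5, 1) misses the remaining region (no effect) — area = 67.74 mm²; (rotated 10° about Z; rotation is an isometry so areas/perimeters/island counts are preserved). So its area = 67.74 mm². Layer 94 is larger (77.00 vs 67.74 mm²).

layer 94 (z = 11.28 mm)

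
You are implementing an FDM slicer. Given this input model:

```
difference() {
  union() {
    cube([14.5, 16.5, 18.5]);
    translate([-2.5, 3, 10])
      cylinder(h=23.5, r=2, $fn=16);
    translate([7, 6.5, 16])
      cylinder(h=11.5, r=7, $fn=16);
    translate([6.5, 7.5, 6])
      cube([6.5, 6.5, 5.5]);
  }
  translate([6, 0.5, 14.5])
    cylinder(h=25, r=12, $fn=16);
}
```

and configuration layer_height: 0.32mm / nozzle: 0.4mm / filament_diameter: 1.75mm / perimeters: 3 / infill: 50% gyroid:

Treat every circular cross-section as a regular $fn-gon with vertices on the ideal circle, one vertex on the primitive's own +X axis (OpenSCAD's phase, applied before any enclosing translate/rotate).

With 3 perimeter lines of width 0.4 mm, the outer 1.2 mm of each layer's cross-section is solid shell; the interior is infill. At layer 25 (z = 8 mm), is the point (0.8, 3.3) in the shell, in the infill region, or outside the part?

shell

At z = 8 mm: the 14.5×16.5 cube contributes its full rectangle; the cylinder at (-2.5, 3) is not intersected at this z (z outside [10, 33.5]); the cylinder at (7, 6.5) does not reach this height (z outside [16, 27.5]); the cube at (6.5, 7.5) (footprint 6.5×6.5) is included at this height; Merging all regions: the 6.5×6.5 cube at (6.5, 7.5) lies entirely inside the 14.5×16.5 cube, so the union is just the 14.5×16.5 cube — 1 connected region; the cylinder at (6, 0.5) does not reach this height (z outside [14.5, 39.5]); After the difference (first − rest): none of the subtracted shapes is present at this height, so that combined region is unchanged — 1 connected region. Overall, the cross-section is a single solid region. The nearest boundary edge runs (0.00, 0.00)→(0.00, 16.50); distance from the point to it = 0.80 mm. The point is inside the cross-section, 0.80 mm from the nearest boundary — within the 1.2 mm shell band (3 × 0.4).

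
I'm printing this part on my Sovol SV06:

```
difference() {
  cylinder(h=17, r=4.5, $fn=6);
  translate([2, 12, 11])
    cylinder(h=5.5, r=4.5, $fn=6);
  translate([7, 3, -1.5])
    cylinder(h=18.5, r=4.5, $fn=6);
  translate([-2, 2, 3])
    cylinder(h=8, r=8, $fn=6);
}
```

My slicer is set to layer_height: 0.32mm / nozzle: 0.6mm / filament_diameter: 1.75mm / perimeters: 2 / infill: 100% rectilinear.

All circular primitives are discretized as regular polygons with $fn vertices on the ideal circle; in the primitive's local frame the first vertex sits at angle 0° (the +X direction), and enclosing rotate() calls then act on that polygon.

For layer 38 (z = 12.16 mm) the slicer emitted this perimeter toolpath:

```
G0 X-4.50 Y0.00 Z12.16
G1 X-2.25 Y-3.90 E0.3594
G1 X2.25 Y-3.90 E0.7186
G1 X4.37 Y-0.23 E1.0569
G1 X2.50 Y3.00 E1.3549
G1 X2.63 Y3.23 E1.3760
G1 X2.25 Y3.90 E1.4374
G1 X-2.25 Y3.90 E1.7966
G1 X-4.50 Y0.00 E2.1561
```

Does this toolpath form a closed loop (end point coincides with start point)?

yes

Start point (G0): (-4.50, 0.00). End point (last G1): the path returns to the start — closed.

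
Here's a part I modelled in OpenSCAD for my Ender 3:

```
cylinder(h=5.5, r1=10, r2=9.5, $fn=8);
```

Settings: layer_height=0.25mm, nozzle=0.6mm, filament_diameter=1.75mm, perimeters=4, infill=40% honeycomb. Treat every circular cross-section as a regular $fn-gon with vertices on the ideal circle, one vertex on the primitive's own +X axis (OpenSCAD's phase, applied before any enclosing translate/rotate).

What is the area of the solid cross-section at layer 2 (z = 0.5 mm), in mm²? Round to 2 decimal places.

280.28 mm²

At z = 0.5 mm: the cone: at t=0.091 of its height the radius interpolates to r₁+(r₂−r₁)t = 9.955, giving a regular 8-gon of that circumradius (area = (8/2)·9.955²·sin(360°/8) = 280.28 mm²). Overall, the cross-section is a single solid region. Net area = 280.28 mm².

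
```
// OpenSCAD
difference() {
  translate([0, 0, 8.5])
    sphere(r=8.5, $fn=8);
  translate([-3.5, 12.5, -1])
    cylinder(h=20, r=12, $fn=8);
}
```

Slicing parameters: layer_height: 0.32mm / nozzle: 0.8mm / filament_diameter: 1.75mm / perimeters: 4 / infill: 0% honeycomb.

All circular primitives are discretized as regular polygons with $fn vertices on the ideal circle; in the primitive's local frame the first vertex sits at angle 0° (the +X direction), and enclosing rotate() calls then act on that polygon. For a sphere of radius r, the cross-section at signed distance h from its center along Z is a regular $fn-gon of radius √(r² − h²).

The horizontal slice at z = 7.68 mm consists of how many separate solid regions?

At z = 7.68 mm: the sphere: section is a regular 8-gon, circumradius = √(r²−h²) = √(8.5²−0.82²) = 8.460; the r=12 cylinder at (-3.5, 12.5) contributes a regular 8-gon of circumradius 12; After the difference (first − rest): starting from the r=8.5 sphere, the r=12 cylinder at (-3.5, 12.5) partially overlaps it — only the 63.07 mm² overlap (of its 407.29 mm²) is removed, clipping the outline — 1 connected region. The result has 1 disconnected region.

1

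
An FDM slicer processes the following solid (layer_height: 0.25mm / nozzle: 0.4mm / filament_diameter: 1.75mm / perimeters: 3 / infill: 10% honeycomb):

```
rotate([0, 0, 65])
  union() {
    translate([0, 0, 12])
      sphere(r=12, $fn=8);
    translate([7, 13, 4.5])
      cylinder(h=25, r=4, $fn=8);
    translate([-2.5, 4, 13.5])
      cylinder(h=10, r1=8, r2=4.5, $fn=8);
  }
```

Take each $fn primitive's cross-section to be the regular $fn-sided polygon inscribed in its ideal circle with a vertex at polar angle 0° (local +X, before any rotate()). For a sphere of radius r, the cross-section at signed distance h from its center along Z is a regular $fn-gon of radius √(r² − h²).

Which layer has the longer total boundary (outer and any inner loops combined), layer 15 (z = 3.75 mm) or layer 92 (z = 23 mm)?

Layer 15 (z = 3.75): the r=12 sphere contributes a regular 8-gon of circumradius √(12²−8.25²) = 8.714 (perimeter = 2·8·8.714·sin(180°/8) = 53.36 mm); the cylinder at (7, 13) is not intersected at this z (z outside [4.5, 29.5]); the cone at (-2.5, 4) does not reach this height (z outside [13.5, 23.5]); Combining (union): only the r=12 sphere is present, so the union is just that shape — boundary = 53.36 mm; (whole slice rotated 65° about Z — lengths, areas and connectivity unchanged). So its perimeter = 53.36 mm. Layer 92 (z = 23): the r=12 sphere contributes a regular 8-gon of circumradius √(12²−11²) = 4.796 (perimeter = 2·8·4.796·sin(180°/8) = 29.36 mm); the r=4 cylinder at (7, 13) contributes a regular 8-gon of circumradius 4 (perimeter = 2·8·4.000·sin(180°/8) = 24.49 mm); the cone at (-2.5, 4): at t=0.950 of its height the radius interpolates to r₁+(r₂−r₁)t = 4.675, giving a regular 8-gon of that circumradius (perimeter = 2·8·4.675·sin(180°/8) = 28.62 mm); Taking the union: the regions partially overlap (shared area 22.94 mm²), so the edge portions inside another operand are dropped and the merged outline is re-measured after clipping — boundary = 63.64 mm; (whole slice rotated 65° about Z — lengths, areas and connectivity unchanged). So its perimeter = 63.64 mm. Layer 92 is larger (63.64 vs 53.36 mm).

layer 92 (z = 23 mm)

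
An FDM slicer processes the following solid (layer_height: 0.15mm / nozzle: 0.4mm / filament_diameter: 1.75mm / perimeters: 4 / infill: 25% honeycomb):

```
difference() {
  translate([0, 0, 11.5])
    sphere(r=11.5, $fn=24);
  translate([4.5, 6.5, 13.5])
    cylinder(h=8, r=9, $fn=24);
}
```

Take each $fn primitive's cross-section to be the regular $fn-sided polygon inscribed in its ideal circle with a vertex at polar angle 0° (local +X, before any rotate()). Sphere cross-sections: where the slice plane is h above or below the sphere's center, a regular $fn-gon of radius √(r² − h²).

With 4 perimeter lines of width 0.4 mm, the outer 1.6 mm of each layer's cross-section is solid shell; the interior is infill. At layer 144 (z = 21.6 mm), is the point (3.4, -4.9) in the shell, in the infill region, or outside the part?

At z = 21.6 mm: the sphere: section is a regular 24-gon, circumradius = √(r²−h²) = √(11.5²−10.1²) = 5.499; the cylinder at (4.5, 6.5) is absent (z outside [13.5, 21.5]); Taking the first minus the rest: none of the subtracted shapes is present at this height, so the r=11.5 sphere is unchanged — 1 connected region. Overall, the cross-section is a single solid region. The nearest boundary edge runs (2.75, -4.76)→(3.89, -3.89); distance from the point to it = 0.51 mm. The point is not inside any of the regions above, so it lies outside the cross-section (0.51 mm from the nearest boundary).

outside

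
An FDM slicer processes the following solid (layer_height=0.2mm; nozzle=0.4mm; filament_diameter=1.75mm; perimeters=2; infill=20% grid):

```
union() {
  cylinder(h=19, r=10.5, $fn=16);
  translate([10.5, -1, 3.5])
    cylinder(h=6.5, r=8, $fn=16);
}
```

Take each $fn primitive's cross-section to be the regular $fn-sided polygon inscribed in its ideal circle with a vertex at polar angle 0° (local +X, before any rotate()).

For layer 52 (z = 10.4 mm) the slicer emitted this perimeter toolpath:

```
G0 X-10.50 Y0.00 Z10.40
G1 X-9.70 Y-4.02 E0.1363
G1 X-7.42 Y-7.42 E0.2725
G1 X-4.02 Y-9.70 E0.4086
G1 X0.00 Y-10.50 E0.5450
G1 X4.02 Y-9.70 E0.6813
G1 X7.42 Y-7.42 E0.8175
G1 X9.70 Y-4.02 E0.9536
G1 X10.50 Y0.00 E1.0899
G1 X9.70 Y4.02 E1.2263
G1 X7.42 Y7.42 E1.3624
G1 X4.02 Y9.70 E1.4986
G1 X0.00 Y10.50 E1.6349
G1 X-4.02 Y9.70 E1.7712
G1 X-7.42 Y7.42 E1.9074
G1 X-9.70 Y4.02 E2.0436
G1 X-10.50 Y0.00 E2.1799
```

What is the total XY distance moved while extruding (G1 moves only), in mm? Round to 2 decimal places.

65.54 mm

Sum the Euclidean lengths of each G1 segment: total = 65.54 mm.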